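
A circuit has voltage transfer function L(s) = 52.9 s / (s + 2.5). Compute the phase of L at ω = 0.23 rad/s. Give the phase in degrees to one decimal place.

84.7°

∠(j0.23) = 90.00°
∠(j0.23 + 2.5) = arctan(0.23/2.5) = 5.26°
∠L(j0.23) = 90.00° − 5.26° = 84.74°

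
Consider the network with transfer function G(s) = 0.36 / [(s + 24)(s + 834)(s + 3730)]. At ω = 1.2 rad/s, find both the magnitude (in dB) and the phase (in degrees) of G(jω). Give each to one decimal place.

|G| = -166.3 dB, ∠G = -3.0°

|j1.2 + 24| = √(1.2² + 24²) = 24.03
|j1.2 + 834| = √(1.2² + 834²) = 834
|j1.2 + 3730| = √(1.2² + 3730²) = 3730
|G(j1.2)| = 0.36 / (24.03 × 834 × 3730) = 4.8159e-09
20 log₁₀(4.8159e-09) = -166.35 dB
∠(j1.2 + 24) = arctan(1.2/24) = 2.86°
∠(j1.2 + 834) = arctan(1.2/834) = 0.08°
∠(j1.2 + 3730) = arctan(1.2/3730) = 0.02°
∠G(j1.2) = − (2.86° + 0.08° + 0.02°) = -2.96°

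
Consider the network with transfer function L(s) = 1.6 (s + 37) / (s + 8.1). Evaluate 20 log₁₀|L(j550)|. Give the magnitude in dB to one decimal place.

|j550 + 37| = √(550² + 37²) = 551.2
|j550 + 8.1| = √(550² + 8.1²) = 550.1
|L(j550)| = 1.6 × 551.2 / 550.1 = 1.6034
20 log₁₀(1.6034) = 4.10 dB

4.1 dB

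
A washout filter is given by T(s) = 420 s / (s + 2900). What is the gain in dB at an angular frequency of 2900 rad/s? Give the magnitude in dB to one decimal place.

|j2900| = 2900
|j2900 + 2900| = √(2900² + 2900²) = 4101
|T(j2900)| = 420 × 2900 / 4101 = 296.98
20 log₁₀(296.98) = 49.45 dB

49.5 dB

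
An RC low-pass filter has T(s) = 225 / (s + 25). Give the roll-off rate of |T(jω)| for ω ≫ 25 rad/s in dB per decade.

-20 dB/decade

With 0 zeros and 1 pole, the high-frequency asymptotic slope is 20 × (0 − 1) = -20 dB/decade.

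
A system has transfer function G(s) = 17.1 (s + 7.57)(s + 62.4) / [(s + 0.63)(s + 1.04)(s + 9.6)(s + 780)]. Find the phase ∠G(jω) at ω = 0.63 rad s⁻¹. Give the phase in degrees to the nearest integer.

-75°

∠(j0.63 + 7.57) = arctan(0.63/7.57) = 4.76°
∠(j0.63 + 62.4) = arctan(0.63/62.4) = 0.58°
∠(j0.63 + 0.63) = arctan(0.63/0.63) = 45.00°
∠(j0.63 + 1.04) = arctan(0.63/1.04) = 31.21°
∠(j0.63 + 9.6) = arctan(0.63/9.6) = 3.75°
∠(j0.63 + 780) = arctan(0.63/780) = 0.05°
∠G(j0.63) = 4.76° + 0.58° − (45.00° + 31.21° + 3.75° + 0.05°) = -74.67°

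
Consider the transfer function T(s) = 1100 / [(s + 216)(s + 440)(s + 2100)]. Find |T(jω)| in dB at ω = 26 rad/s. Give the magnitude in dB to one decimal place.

|j26 + 216| = √(26² + 216²) = 217.6
|j26 + 440| = √(26² + 440²) = 440.8
|j26 + 2100| = √(26² + 2100²) = 2100
|T(j26)| = 1100 / (217.6 × 440.8 × 2100) = 5.462e-06
20 log₁₀(5.462e-06) = -105.25 dB

-105.3 dB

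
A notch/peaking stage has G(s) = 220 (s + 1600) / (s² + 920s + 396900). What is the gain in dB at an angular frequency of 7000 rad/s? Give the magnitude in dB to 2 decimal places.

|j7000 + 1600| = √(7000² + 1600²) = 7181
|(j7000)² + 920(j7000) + 396900| = |-4.8603e+07 + j6.44e+06| = 4.903e+07
|G(j7000)| = 220 × 7181 / 4.903e+07 = 0.032221
20 log₁₀(0.032221) = -29.837 dB

-29.84 dB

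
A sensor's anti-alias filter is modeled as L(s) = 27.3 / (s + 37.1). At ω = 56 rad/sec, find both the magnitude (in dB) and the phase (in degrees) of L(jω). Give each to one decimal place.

|L| = -7.8 dB, ∠L = -56.5 deg

|j56 + 37.1| = √(56² + 37.1²) = 67.17
|L(j56)| = 27.3 / 67.17 = 0.4064
20 log₁₀(0.4064) = -7.82 dB
∠(j56 + 37.1) = arctan(56/37.1) = 56.48°
∠L(j56) = −56.48° = -56.48°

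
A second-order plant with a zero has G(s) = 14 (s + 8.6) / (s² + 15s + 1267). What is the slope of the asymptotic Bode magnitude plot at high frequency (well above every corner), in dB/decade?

-20 dB/decade

With 1 zero and 2 poles, the high-frequency asymptotic slope is 20 × (1 − 2) = -20 dB/decade.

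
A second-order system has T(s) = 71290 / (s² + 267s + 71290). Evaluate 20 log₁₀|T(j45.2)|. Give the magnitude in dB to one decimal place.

0.1 dB

|(j45.2)² + 267(j45.2) + 71290| = |69247 + j12068| = 7.029e+04
|T(j45.2)| = 71290 / 7.029e+04 = 1.0142
20 log₁₀(1.0142) = 0.12 dB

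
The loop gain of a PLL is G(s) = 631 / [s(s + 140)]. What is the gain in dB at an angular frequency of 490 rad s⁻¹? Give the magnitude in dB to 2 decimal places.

|j490 + 140| = √(490² + 140²) = 509.6
|j490| = 490
|G(j490)| = 631 / (509.6 × 490) = 0.002527
20 log₁₀(0.002527) = -51.948 dB

-51.95 dB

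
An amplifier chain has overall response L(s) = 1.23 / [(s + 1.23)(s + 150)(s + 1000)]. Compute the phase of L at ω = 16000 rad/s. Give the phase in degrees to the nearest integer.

∠(j16000 + 1.23) = arctan(16000/1.23) = 90.00°
∠(j16000 + 150) = arctan(16000/150) = 89.46°
∠(j16000 + 1000) = arctan(16000/1000) = 86.42°
∠L(j16000) = − (90.00° + 89.46° + 86.42°) = -265.88°

-266°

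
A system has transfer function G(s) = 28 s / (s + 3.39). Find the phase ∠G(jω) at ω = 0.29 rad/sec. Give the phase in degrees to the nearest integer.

∠(j0.29) = 90.00°
∠(j0.29 + 3.39) = arctan(0.29/3.39) = 4.89°
∠G(j0.29) = 90.00° − 4.89° = 85.11°

85°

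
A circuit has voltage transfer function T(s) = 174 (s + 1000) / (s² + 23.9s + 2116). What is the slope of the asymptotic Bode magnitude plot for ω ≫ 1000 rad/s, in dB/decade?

With 1 zero and 2 poles, the high-frequency asymptotic slope is 20 × (1 − 2) = -20 dB/decade.

-20 dB/decade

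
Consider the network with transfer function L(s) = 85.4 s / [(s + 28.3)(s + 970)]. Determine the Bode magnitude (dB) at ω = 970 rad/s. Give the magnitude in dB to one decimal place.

-24.1 dB

|j970| = 970
|j970 + 28.3| = √(970² + 28.3²) = 970.4
|j970 + 970| = √(970² + 970²) = 1372
|L(j970)| = 85.4 × 970 / (970.4 × 1372) = 0.062228
20 log₁₀(0.062228) = -24.12 dB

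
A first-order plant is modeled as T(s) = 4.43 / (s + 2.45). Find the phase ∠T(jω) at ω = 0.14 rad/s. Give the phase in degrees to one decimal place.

∠(j0.14 + 2.45) = arctan(0.14/2.45) = 3.27°
∠T(j0.14) = −3.27° = -3.27°

-3.3 deg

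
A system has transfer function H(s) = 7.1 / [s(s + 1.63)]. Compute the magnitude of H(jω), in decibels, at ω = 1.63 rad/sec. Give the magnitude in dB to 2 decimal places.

|j1.63 + 1.63| = √(1.63² + 1.63²) = 2.305
|j1.63| = 1.63
|H(j1.63)| = 7.1 / (2.305 × 1.63) = 1.8896
20 log₁₀(1.8896) = 5.527 dB

5.53 dB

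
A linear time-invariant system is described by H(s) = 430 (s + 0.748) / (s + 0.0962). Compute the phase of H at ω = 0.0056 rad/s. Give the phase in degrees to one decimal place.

-2.9 deg

∠(j0.0056 + 0.748) = arctan(0.0056/0.748) = 0.43°
∠(j0.0056 + 0.0962) = arctan(0.0056/0.0962) = 3.33°
∠H(j0.0056) = 0.43° − 3.33° = -2.90°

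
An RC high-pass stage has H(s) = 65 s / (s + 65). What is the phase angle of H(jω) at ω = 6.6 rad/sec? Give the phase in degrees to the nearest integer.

84°

∠(j6.6) = 90.00°
∠(j6.6 + 65) = arctan(6.6/65) = 5.80°
∠H(j6.6) = 90.00° − 5.80° = 84.20°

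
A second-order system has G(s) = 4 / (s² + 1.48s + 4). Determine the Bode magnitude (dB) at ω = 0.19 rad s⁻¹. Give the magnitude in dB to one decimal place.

0.1 dB

|(j0.19)² + 1.48(j0.19) + 4| = |3.9639 + j0.2812| = 3.974
|G(j0.19)| = 4 / 3.974 = 1.0066
20 log₁₀(1.0066) = 0.06 dB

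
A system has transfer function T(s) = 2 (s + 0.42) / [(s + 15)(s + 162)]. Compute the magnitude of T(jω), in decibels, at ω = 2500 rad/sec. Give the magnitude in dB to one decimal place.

-62.0 dB

|j2500 + 0.42| = √(2500² + 0.42²) = 2500
|j2500 + 15| = √(2500² + 15²) = 2500
|j2500 + 162| = √(2500² + 162²) = 2505
|T(j2500)| = 2 × 2500 / (2500 × 2505) = 0.00079831
20 log₁₀(0.00079831) = -61.96 dB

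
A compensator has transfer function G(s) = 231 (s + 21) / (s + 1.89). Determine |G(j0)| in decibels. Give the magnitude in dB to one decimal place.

G(0) = 231 × 21 / 1.89 = 2566.7
20 log₁₀(2566.7) = 68.19 dB

68.2 dB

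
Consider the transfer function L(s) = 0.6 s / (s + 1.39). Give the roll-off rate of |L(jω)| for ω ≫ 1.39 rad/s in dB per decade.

With 1 zero and 1 pole, the high-frequency asymptotic slope is 20 × (1 − 1) = 0 dB/decade.

0 dB/decade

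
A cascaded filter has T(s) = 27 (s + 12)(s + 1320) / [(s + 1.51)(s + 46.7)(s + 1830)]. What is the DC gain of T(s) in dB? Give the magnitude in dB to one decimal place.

T(0) = 27 × 12 × 1320 / (1.51 × 46.7 × 1830) = 3.3142
20 log₁₀(3.3142) = 10.41 dB

10.4 dB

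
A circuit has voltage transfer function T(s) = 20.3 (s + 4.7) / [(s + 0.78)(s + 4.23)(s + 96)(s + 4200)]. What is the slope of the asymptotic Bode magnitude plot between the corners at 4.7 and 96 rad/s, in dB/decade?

In this band the factors already past their corner are: zero at 4.7, pole at 0.78, pole at 4.23; net slope = -20 dB/decade.

-20 dB/decade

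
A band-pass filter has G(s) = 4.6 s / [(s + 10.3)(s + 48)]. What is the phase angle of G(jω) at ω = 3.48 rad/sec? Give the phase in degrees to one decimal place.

∠(j3.48) = 90.00°
∠(j3.48 + 10.3) = arctan(3.48/10.3) = 18.67°
∠(j3.48 + 48) = arctan(3.48/48) = 4.15°
∠G(j3.48) = 90.00° − (18.67° + 4.15°) = 67.19°

67.2°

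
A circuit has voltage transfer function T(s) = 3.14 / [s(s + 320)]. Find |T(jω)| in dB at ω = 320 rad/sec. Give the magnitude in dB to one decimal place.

|j320 + 320| = √(320² + 320²) = 452.5
|j320| = 320
|T(j320)| = 3.14 / (452.5 × 320) = 2.1683e-05
20 log₁₀(2.1683e-05) = -93.28 dB

-93.3 dB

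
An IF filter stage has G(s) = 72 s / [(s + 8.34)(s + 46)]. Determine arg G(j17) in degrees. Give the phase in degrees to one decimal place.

5.8 deg

∠(j17) = 90.00°
∠(j17 + 8.34) = arctan(17/8.34) = 63.87°
∠(j17 + 46) = arctan(17/46) = 20.28°
∠G(j17) = 90.00° − (63.87° + 20.28°) = 5.85°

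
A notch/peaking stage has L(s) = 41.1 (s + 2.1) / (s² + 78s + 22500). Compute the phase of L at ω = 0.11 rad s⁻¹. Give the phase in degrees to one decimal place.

3.0°

∠(j0.11 + 2.1) = arctan(0.11/2.1) = 3.00°
∠[(j0.11)² + 78(j0.11) + 22500] = ∠[22500 + j8.58] = 0.02°
∠L(j0.11) = 3.00° − 0.02° = 2.98°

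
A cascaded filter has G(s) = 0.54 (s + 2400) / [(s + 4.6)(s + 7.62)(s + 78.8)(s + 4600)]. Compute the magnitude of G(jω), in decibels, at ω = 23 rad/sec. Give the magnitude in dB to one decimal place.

|j23 + 2400| = √(23² + 2400²) = 2400
|j23 + 4.6| = √(23² + 4.6²) = 23.46
|j23 + 7.62| = √(23² + 7.62²) = 24.23
|j23 + 78.8| = √(23² + 78.8²) = 82.09
|j23 + 4600| = √(23² + 4600²) = 4600
|G(j23)| = 0.54 × 2400 / (23.46 × 24.23 × 82.09 × 4600) = 6.0394e-06
20 log₁₀(6.0394e-06) = -104.38 dB

-104.4 dB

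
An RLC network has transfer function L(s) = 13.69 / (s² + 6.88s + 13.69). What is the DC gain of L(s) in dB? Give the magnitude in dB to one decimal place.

0.0 dB

L(0) = 13.69 / 13.69 = 1
20 log₁₀(1) = 0.00 dB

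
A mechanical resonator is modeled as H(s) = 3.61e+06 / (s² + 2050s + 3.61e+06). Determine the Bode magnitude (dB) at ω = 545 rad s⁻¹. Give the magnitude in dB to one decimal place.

0.3 dB

|(j545)² + 2050(j545) + 3.61e+06| = |3.313e+06 + j1.1172e+06| = 3.496e+06
|H(j545)| = 3.61e+06 / 3.496e+06 = 1.0325
20 log₁₀(1.0325) = 0.28 dB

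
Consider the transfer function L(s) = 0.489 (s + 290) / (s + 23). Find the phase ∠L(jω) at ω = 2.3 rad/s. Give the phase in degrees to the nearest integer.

∠(j2.3 + 290) = arctan(2.3/290) = 0.45°
∠(j2.3 + 23) = arctan(2.3/23) = 5.71°
∠L(j2.3) = 0.45° − 5.71° = -5.26°

-5°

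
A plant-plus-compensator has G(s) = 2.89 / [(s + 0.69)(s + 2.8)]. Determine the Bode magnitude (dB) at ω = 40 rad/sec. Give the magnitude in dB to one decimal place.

-54.9 dB

|j40 + 0.69| = √(40² + 0.69²) = 40.01
|j40 + 2.8| = √(40² + 2.8²) = 40.1
|G(j40)| = 2.89 / (40.01 × 40.1) = 0.0018016
20 log₁₀(0.0018016) = -54.89 dB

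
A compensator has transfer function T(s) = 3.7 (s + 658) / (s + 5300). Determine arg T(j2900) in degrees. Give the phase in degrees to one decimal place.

48.5°

∠(j2900 + 658) = arctan(2900/658) = 77.22°
∠(j2900 + 5300) = arctan(2900/5300) = 28.69°
∠T(j2900) = 77.22° − 28.69° = 48.53°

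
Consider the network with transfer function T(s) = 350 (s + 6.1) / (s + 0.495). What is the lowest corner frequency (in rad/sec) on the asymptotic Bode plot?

0.495 rad/sec

Break frequencies occur at each pole and zero magnitude: 0.495 rad/sec, 6.1 rad/sec.
The lowest is 0.495 rad/sec.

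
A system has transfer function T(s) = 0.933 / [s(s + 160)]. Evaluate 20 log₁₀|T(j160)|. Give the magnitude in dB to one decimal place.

-91.8 dB

|j160 + 160| = √(160² + 160²) = 226.3
|j160| = 160
|T(j160)| = 0.933 / (226.3 × 160) = 2.5771e-05
20 log₁₀(2.5771e-05) = -91.78 dB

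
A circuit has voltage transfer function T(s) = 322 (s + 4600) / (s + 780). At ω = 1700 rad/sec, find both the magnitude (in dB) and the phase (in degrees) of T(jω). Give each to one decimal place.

|j1700 + 4600| = √(1700² + 4600²) = 4904
|j1700 + 780| = √(1700² + 780²) = 1870
|T(j1700)| = 322 × 4904 / 1870 = 844.26
20 log₁₀(844.26) = 58.53 dB
∠(j1700 + 4600) = arctan(1700/4600) = 20.28°
∠(j1700 + 780) = arctan(1700/780) = 65.35°
∠T(j1700) = 20.28° − 65.35° = -45.07°

|T| = 58.5 dB, ∠T = -45.1°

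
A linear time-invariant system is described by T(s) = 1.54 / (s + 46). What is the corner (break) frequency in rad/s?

46 rad/s

The single real pole at s = −46 gives a corner at ω = 46 rad/s.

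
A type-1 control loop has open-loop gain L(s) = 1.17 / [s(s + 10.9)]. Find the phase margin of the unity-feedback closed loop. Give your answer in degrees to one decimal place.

Gain crossover: |L(jω)| = 1 at ω ≈ 0.107 rad/s.
∠L(j0.107) = −90° − arctan(0.107/10.9) ≈ -90.56°
PM = 180° + (-90.56°) = 89.44°

89.4°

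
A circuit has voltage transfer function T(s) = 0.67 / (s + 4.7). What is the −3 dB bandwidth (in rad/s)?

4.7 rad/s

For a single-pole low-pass, the −3 dB point is at the pole: ω = 4.7 rad/s.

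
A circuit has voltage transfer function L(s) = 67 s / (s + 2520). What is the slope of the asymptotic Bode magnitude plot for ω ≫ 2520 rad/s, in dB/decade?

0 dB/decade

With 1 zero and 1 pole, the high-frequency asymptotic slope is 20 × (1 − 1) = 0 dB/decade.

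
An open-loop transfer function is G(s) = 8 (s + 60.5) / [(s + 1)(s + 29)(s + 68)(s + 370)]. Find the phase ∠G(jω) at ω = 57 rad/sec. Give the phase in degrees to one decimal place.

∠(j57 + 60.5) = arctan(57/60.5) = 43.29°
∠(j57 + 1) = arctan(57/1) = 88.99°
∠(j57 + 29) = arctan(57/29) = 63.03°
∠(j57 + 68) = arctan(57/68) = 39.97°
∠(j57 + 370) = arctan(57/370) = 8.76°
∠G(j57) = 43.29° − (88.99° + 63.03° + 39.97° + 8.76°) = -157.46°

-157.5°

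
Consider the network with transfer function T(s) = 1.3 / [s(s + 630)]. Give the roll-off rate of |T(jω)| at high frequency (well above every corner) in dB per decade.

-40 dB/decade

With 0 zeros and 2 poles, the high-frequency asymptotic slope is 20 × (0 − 2) = -40 dB/decade.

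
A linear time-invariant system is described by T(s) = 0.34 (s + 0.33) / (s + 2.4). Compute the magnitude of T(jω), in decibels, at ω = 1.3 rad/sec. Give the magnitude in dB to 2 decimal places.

-15.54 dB

|j1.3 + 0.33| = √(1.3² + 0.33²) = 1.341
|j1.3 + 2.4| = √(1.3² + 2.4²) = 2.729
|T(j1.3)| = 0.34 × 1.341 / 2.729 = 0.16707
20 log₁₀(0.16707) = -15.542 dB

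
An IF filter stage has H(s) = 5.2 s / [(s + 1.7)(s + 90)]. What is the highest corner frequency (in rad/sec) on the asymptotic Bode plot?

Break frequencies occur at each pole and zero magnitude: 1.7 rad/sec, 90 rad/sec.
The highest is 90 rad/sec.

90 rad/sec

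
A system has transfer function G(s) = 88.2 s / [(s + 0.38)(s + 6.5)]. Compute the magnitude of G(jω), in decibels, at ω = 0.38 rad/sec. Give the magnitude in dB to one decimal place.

|j0.38| = 0.38
|j0.38 + 0.38| = √(0.38² + 0.38²) = 0.5374
|j0.38 + 6.5| = √(0.38² + 6.5²) = 6.511
|G(j0.38)| = 88.2 × 0.38 / (0.5374 × 6.511) = 9.5785
20 log₁₀(9.5785) = 19.63 dB

19.6 dB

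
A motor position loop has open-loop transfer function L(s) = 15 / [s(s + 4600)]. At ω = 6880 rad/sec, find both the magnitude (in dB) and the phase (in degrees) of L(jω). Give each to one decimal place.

|j6880 + 4600| = √(6880² + 4600²) = 8276
|j6880| = 6880
|L(j6880)| = 15 / (8276 × 6880) = 2.6344e-07
20 log₁₀(2.6344e-07) = -131.59 dB
∠(j6880 + 4600) = arctan(6880/4600) = 56.23°
∠(j6880) = 90.00°
∠L(j6880) = − (56.23° + 90.00°) = -146.23°

|L| = -131.6 dB, ∠L = -146.2°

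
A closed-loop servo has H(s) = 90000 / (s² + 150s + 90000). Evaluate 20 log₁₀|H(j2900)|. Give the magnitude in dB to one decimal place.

|(j2900)² + 150(j2900) + 90000| = |-8.32e+06 + j4.35e+05| = 8.331e+06
|H(j2900)| = 90000 / 8.331e+06 = 0.010803
20 log₁₀(0.010803) = -39.33 dB

-39.3 dB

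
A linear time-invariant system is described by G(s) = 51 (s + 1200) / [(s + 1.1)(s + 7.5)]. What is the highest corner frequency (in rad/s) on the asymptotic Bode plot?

Break frequencies occur at each pole and zero magnitude: 1.1 rad/s, 7.5 rad/s, 1200 rad/s.
The highest is 1200 rad/s.

1200 rad/s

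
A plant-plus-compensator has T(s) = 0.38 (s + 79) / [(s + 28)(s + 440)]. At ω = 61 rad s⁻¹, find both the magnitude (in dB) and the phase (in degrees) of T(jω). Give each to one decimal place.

|T| = -57.9 dB, ∠T = -35.6 deg

|j61 + 79| = √(61² + 79²) = 99.81
|j61 + 28| = √(61² + 28²) = 67.12
|j61 + 440| = √(61² + 440²) = 444.2
|T(j61)| = 0.38 × 99.81 / (67.12 × 444.2) = 0.0012721
20 log₁₀(0.0012721) = -57.91 dB
∠(j61 + 79) = arctan(61/79) = 37.67°
∠(j61 + 28) = arctan(61/28) = 65.34°
∠(j61 + 440) = arctan(61/440) = 7.89°
∠T(j61) = 37.67° − (65.34° + 7.89°) = -35.56°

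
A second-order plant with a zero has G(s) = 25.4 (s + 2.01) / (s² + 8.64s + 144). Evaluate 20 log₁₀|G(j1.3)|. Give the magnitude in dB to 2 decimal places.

-7.41 dB

|j1.3 + 2.01| = √(1.3² + 2.01²) = 2.394
|(j1.3)² + 8.64(j1.3) + 144| = |142.31 + j11.232| = 142.8
|G(j1.3)| = 25.4 × 2.394 / 142.8 = 0.42592
20 log₁₀(0.42592) = -7.413 dB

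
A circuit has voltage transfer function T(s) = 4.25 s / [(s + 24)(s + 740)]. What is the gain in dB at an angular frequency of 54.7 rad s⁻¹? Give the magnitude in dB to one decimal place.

-45.6 dB

|j54.7| = 54.7
|j54.7 + 24| = √(54.7² + 24²) = 59.73
|j54.7 + 740| = √(54.7² + 740²) = 742
|T(j54.7)| = 4.25 × 54.7 / (59.73 × 742) = 0.005245
20 log₁₀(0.005245) = -45.61 dB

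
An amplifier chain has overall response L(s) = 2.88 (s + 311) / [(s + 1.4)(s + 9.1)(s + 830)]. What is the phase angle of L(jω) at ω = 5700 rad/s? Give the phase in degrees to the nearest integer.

-175°

∠(j5700 + 311) = arctan(5700/311) = 86.88°
∠(j5700 + 1.4) = arctan(5700/1.4) = 89.99°
∠(j5700 + 9.1) = arctan(5700/9.1) = 89.91°
∠(j5700 + 830) = arctan(5700/830) = 81.72°
∠L(j5700) = 86.88° − (89.99° + 89.91° + 81.72°) = -174.73°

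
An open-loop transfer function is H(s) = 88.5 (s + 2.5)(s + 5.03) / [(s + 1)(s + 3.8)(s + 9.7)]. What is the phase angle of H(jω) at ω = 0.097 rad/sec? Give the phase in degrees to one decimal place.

-4.2°

∠(j0.097 + 2.5) = arctan(0.097/2.5) = 2.22°
∠(j0.097 + 5.03) = arctan(0.097/5.03) = 1.10°
∠(j0.097 + 1) = arctan(0.097/1) = 5.54°
∠(j0.097 + 3.8) = arctan(0.097/3.8) = 1.46°
∠(j0.097 + 9.7) = arctan(0.097/9.7) = 0.57°
∠H(j0.097) = 2.22° + 1.10° − (5.54° + 1.46° + 0.57°) = -4.25°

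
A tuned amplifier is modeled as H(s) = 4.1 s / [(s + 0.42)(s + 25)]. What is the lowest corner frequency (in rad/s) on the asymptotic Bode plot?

Break frequencies occur at each pole and zero magnitude: 0.42 rad/s, 25 rad/s.
The lowest is 0.42 rad/s.

0.42 rad/s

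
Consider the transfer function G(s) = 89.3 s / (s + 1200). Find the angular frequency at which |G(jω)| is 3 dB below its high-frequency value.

1200 rad/s

For a single-pole high-pass, the −3 dB point is at the pole: ω = 1200 rad/s.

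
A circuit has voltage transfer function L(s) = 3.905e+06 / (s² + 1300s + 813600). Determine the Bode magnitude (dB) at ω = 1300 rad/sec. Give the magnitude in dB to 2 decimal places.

6.24 dB

|(j1300)² + 1300(j1300) + 813600| = |-8.764e+05 + j1.69e+06| = 1.904e+06
|L(j1300)| = 3.905e+06 / 1.904e+06 = 2.0512
20 log₁₀(2.0512) = 6.240 dB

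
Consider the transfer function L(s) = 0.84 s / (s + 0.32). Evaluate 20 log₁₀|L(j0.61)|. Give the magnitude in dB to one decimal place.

-2.6 dB

|j0.61| = 0.61
|j0.61 + 0.32| = √(0.61² + 0.32²) = 0.6888
|L(j0.61)| = 0.84 × 0.61 / 0.6888 = 0.74386
20 log₁₀(0.74386) = -2.57 dB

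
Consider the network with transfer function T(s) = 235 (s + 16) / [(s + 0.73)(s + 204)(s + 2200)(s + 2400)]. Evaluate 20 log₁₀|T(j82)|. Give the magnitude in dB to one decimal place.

|j82 + 16| = √(82² + 16²) = 83.55
|j82 + 0.73| = √(82² + 0.73²) = 82
|j82 + 204| = √(82² + 204²) = 219.9
|j82 + 2200| = √(82² + 2200²) = 2202
|j82 + 2400| = √(82² + 2400²) = 2401
|T(j82)| = 235 × 83.55 / (82 × 219.9 × 2202 × 2401) = 2.0598e-07
20 log₁₀(2.0598e-07) = -133.72 dB

-133.7 dB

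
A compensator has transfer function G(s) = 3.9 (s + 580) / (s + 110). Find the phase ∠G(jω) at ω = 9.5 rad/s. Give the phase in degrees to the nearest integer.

-4 deg

∠(j9.5 + 580) = arctan(9.5/580) = 0.94°
∠(j9.5 + 110) = arctan(9.5/110) = 4.94°
∠G(j9.5) = 0.94° − 4.94° = -4.00°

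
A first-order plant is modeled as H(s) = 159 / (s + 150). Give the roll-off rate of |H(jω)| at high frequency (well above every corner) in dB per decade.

With 0 zeros and 1 pole, the high-frequency asymptotic slope is 20 × (0 − 1) = -20 dB/decade.

-20 dB/decade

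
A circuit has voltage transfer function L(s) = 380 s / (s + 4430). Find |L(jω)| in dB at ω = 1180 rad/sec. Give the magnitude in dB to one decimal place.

|j1180| = 1180
|j1180 + 4430| = √(1180² + 4430²) = 4584
|L(j1180)| = 380 × 1180 / 4584 = 97.809
20 log₁₀(97.809) = 39.81 dB

39.8 dB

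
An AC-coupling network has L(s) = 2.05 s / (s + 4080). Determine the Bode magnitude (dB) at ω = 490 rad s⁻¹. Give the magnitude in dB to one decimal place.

-12.2 dB

|j490| = 490
|j490 + 4080| = √(490² + 4080²) = 4109
|L(j490)| = 2.05 × 490 / 4109 = 0.24444
20 log₁₀(0.24444) = -12.24 dB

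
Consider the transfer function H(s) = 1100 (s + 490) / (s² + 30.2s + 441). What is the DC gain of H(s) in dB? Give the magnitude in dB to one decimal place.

H(0) = 1100 × 490 / 441 = 1222.2
20 log₁₀(1222.2) = 61.74 dB

61.7 dB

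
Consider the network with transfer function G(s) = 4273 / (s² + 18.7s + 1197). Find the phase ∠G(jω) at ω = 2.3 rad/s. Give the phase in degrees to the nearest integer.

∠[(j2.3)² + 18.7(j2.3) + 1197] = ∠[1191.7 + j43.01] = 2.07°
∠G(j2.3) = −2.07° = -2.07°

-2°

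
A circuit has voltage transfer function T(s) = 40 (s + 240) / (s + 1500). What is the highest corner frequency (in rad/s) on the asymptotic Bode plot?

1500 rad/s

Break frequencies occur at each pole and zero magnitude: 240 rad/s, 1500 rad/s.
The highest is 1500 rad/s.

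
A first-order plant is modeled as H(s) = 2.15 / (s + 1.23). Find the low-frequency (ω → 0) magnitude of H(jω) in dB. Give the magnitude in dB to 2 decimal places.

H(0) = 2.15 / 1.23 = 1.748
20 log₁₀(1.748) = 4.851 dB

4.85 dB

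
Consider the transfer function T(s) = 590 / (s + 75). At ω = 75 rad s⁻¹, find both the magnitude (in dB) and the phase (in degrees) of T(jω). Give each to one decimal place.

|T| = 14.9 dB, ∠T = -45.0 deg

|j75 + 75| = √(75² + 75²) = 106.1
|T(j75)| = 590 / 106.1 = 5.5626
20 log₁₀(5.5626) = 14.91 dB
∠(j75 + 75) = arctan(75/75) = 45.00°
∠T(j75) = −45.00° = -45.00°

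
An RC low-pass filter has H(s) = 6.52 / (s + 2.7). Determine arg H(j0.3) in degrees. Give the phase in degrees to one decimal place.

-6.3°

∠(j0.3 + 2.7) = arctan(0.3/2.7) = 6.34°
∠H(j0.3) = −6.34° = -6.34°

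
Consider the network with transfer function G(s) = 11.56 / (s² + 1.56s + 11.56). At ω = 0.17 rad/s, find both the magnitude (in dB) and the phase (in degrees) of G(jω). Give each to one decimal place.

|G| = 0.0 dB, ∠G = -1.3°

|(j0.17)² + 1.56(j0.17) + 11.56| = |11.531 + j0.2652| = 11.53
|G(j0.17)| = 11.56 / 11.53 = 1.0022
20 log₁₀(1.0022) = 0.02 dB
∠[(j0.17)² + 1.56(j0.17) + 11.56] = ∠[11.531 + j0.2652] = 1.32°
∠G(j0.17) = −1.32° = -1.32°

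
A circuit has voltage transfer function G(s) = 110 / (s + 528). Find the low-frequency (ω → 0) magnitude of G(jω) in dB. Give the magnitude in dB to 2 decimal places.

-13.62 dB

G(0) = 110 / 528 = 0.20833
20 log₁₀(0.20833) = -13.625 dB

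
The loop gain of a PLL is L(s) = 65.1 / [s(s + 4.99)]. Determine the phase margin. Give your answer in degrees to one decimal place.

34.2 deg

Gain crossover: |L(jω)| = 1 at ω ≈ 7.34 rad/sec.
∠L(j7.34) = −90° − arctan(7.34/4.99) ≈ -145.78°
PM = 180° + (-145.78°) = 34.22°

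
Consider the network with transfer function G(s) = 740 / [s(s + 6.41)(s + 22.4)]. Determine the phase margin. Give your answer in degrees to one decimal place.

Gain crossover: |G(jω)| = 1 at ω ≈ 4.23 rad/sec.
∠G(j4.23) = −90° − arctan(4.23/6.41) − arctan(4.23/22.4) ≈ -134.09°
PM = 180° + (-134.09°) = 45.91°

45.9°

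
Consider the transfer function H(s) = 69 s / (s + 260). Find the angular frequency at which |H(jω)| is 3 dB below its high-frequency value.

For a single-pole high-pass, the −3 dB point is at the pole: ω = 260 rad/sec.

260 rad/sec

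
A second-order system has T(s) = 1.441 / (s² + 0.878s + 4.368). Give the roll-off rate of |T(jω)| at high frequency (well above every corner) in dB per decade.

-40 dB/decade

With 0 zeros and 2 poles, the high-frequency asymptotic slope is 20 × (0 − 2) = -40 dB/decade.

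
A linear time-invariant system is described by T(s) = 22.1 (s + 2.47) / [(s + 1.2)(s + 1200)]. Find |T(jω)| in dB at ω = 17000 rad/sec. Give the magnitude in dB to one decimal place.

|j17000 + 2.47| = √(17000² + 2.47²) = 1.7e+04
|j17000 + 1.2| = √(17000² + 1.2²) = 1.7e+04
|j17000 + 1200| = √(17000² + 1200²) = 1.704e+04
|T(j17000)| = 22.1 × 1.7e+04 / (1.7e+04 × 1.704e+04) = 0.0012968
20 log₁₀(0.0012968) = -57.74 dB

-57.7 dB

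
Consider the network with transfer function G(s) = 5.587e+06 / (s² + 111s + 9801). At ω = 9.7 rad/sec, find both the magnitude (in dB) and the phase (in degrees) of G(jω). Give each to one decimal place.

|G| = 55.1 dB, ∠G = -6.3°

|(j9.7)² + 111(j9.7) + 9801| = |9706.9 + j1076.7| = 9766
|G(j9.7)| = 5.587e+06 / 9766 = 572.06
20 log₁₀(572.06) = 55.15 dB
∠[(j9.7)² + 111(j9.7) + 9801] = ∠[9706.9 + j1076.7] = 6.33°
∠G(j9.7) = −6.33° = -6.33°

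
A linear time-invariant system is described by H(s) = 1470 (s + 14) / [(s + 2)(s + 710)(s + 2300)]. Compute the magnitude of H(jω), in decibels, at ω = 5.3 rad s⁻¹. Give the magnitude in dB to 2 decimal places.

|j5.3 + 14| = √(5.3² + 14²) = 14.97
|j5.3 + 2| = √(5.3² + 2²) = 5.665
|j5.3 + 710| = √(5.3² + 710²) = 710
|j5.3 + 2300| = √(5.3² + 2300²) = 2300
|H(j5.3)| = 1470 × 14.97 / (5.665 × 710 × 2300) = 0.0023787
20 log₁₀(0.0023787) = -52.473 dB

-52.47 dB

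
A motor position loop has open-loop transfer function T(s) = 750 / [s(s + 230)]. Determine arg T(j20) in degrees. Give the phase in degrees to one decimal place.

-95.0 deg

∠(j20 + 230) = arctan(20/230) = 4.97°
∠(j20) = 90.00°
∠T(j20) = − (4.97° + 90.00°) = -94.97°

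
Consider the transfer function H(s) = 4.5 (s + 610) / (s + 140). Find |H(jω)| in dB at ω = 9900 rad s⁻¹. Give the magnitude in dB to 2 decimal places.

|j9900 + 610| = √(9900² + 610²) = 9919
|j9900 + 140| = √(9900² + 140²) = 9901
|H(j9900)| = 4.5 × 9919 / 9901 = 4.5081
20 log₁₀(4.5081) = 13.080 dB

13.08 dB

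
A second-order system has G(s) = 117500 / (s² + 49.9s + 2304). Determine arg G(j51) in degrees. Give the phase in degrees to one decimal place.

-96.7 deg

∠[(j51)² + 49.9(j51) + 2304] = ∠[-297 + j2544.9] = 96.66°
∠G(j51) = −96.66° = -96.66°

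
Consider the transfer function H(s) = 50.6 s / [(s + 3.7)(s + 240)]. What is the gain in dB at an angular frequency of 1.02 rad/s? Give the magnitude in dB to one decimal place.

-25.0 dB

|j1.02| = 1.02
|j1.02 + 3.7| = √(1.02² + 3.7²) = 3.838
|j1.02 + 240| = √(1.02² + 240²) = 240
|H(j1.02)| = 50.6 × 1.02 / (3.838 × 240) = 0.056031
20 log₁₀(0.056031) = -25.03 dB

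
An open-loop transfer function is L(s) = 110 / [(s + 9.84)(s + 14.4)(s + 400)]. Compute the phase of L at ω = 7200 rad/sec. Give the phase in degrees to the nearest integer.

-267°

∠(j7200 + 9.84) = arctan(7200/9.84) = 89.92°
∠(j7200 + 14.4) = arctan(7200/14.4) = 89.89°
∠(j7200 + 400) = arctan(7200/400) = 86.82°
∠L(j7200) = − (89.92° + 89.89° + 86.82°) = -266.63°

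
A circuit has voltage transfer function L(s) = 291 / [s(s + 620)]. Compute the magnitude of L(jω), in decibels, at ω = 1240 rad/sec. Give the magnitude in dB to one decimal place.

|j1240 + 620| = √(1240² + 620²) = 1386
|j1240| = 1240
|L(j1240)| = 291 / (1386 × 1240) = 0.00016928
20 log₁₀(0.00016928) = -75.43 dB

-75.4 dB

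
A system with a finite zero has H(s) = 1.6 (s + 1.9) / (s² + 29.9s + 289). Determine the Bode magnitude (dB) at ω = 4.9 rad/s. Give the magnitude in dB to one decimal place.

|j4.9 + 1.9| = √(4.9² + 1.9²) = 5.255
|(j4.9)² + 29.9(j4.9) + 289| = |264.99 + j146.51| = 302.8
|H(j4.9)| = 1.6 × 5.255 / 302.8 = 0.02777
20 log₁₀(0.02777) = -31.13 dB

-31.1 dB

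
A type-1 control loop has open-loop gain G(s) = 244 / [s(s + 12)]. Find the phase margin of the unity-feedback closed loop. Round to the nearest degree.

42 deg

Gain crossover: |G(jω)| = 1 at ω ≈ 13.5 rad/sec.
∠G(j13.5) = −90° − arctan(13.5/12) ≈ -138.38°
PM = 180° + (-138.38°) = 41.62°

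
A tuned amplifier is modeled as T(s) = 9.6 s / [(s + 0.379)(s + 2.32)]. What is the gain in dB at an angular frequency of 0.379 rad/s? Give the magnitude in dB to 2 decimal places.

|j0.379| = 0.379
|j0.379 + 0.379| = √(0.379² + 0.379²) = 0.536
|j0.379 + 2.32| = √(0.379² + 2.32²) = 2.351
|T(j0.379)| = 9.6 × 0.379 / (0.536 × 2.351) = 2.8877
20 log₁₀(2.8877) = 9.211 dB

9.21 dB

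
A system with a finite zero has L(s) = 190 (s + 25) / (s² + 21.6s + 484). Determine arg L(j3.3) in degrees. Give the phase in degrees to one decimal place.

∠(j3.3 + 25) = arctan(3.3/25) = 7.52°
∠[(j3.3)² + 21.6(j3.3) + 484] = ∠[473.11 + j71.28] = 8.57°
∠L(j3.3) = 7.52° − 8.57° = -1.05°

-1.0°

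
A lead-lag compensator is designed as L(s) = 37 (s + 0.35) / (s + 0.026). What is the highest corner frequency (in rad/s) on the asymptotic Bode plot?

0.35 rad/s

Break frequencies occur at each pole and zero magnitude: 0.026 rad/s, 0.35 rad/s.
The highest is 0.35 rad/s.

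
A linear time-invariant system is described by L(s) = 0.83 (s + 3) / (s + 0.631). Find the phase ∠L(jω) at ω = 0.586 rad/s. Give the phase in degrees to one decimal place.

-31.8°

∠(j0.586 + 3) = arctan(0.586/3) = 11.05°
∠(j0.586 + 0.631) = arctan(0.586/0.631) = 42.88°
∠L(j0.586) = 11.05° − 42.88° = -31.83°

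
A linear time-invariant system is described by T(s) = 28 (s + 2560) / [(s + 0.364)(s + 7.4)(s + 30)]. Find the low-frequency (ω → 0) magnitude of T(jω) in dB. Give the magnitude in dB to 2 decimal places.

58.96 dB

T(0) = 28 × 2560 / (0.364 × 7.4 × 30) = 887.04
20 log₁₀(887.04) = 58.959 dB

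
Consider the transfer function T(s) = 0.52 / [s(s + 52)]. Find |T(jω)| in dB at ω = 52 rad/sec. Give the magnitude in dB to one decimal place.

|j52 + 52| = √(52² + 52²) = 73.54
|j52| = 52
|T(j52)| = 0.52 / (73.54 × 52) = 0.00013598
20 log₁₀(0.00013598) = -77.33 dB

-77.3 dB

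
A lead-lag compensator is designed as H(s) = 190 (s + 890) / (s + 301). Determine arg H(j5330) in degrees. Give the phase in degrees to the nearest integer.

∠(j5330 + 890) = arctan(5330/890) = 80.52°
∠(j5330 + 301) = arctan(5330/301) = 86.77°
∠H(j5330) = 80.52° − 86.77° = -6.25°

-6 deg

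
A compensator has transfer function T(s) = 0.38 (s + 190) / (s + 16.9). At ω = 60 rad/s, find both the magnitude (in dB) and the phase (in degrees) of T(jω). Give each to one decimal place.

|j60 + 190| = √(60² + 190²) = 199.2
|j60 + 16.9| = √(60² + 16.9²) = 62.33
|T(j60)| = 0.38 × 199.2 / 62.33 = 1.2146
20 log₁₀(1.2146) = 1.69 dB
∠(j60 + 190) = arctan(60/190) = 17.53°
∠(j60 + 16.9) = arctan(60/16.9) = 74.27°
∠T(j60) = 17.53° − 74.27° = -56.74°

|T| = 1.7 dB, ∠T = -56.7°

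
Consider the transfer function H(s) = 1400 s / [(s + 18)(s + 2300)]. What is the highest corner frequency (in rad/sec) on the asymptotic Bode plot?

Break frequencies occur at each pole and zero magnitude: 18 rad/sec, 2300 rad/sec.
The highest is 2300 rad/sec.

2300 rad/sec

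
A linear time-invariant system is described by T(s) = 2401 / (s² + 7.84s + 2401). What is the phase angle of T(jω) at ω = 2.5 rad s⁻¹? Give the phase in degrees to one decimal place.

-0.5°

∠[(j2.5)² + 7.84(j2.5) + 2401] = ∠[2394.8 + j19.6] = 0.47°
∠T(j2.5) = −0.47° = -0.47°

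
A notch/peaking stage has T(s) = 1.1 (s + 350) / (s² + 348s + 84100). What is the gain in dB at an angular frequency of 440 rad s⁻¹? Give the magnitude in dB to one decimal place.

|j440 + 350| = √(440² + 350²) = 562.2
|(j440)² + 348(j440) + 84100| = |-1.095e+05 + j1.5312e+05| = 1.882e+05
|T(j440)| = 1.1 × 562.2 / 1.882e+05 = 0.0032854
20 log₁₀(0.0032854) = -49.67 dB

-49.7 dB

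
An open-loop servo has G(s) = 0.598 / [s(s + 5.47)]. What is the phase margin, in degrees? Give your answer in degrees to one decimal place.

88.9°

Gain crossover: |G(jω)| = 1 at ω ≈ 0.109 rad/s.
∠G(j0.109) = −90° − arctan(0.109/5.47) ≈ -91.14°
PM = 180° + (-91.14°) = 88.86°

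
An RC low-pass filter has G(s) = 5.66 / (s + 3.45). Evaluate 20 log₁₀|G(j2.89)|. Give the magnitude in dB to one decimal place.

2.0 dB

|j2.89 + 3.45| = √(2.89² + 3.45²) = 4.501
|G(j2.89)| = 5.66 / 4.501 = 1.2576
20 log₁₀(1.2576) = 1.99 dB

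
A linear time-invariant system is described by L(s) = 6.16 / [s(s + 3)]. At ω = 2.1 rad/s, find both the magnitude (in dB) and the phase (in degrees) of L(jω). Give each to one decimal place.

|L| = -1.9 dB, ∠L = -125.0°

|j2.1 + 3| = √(2.1² + 3²) = 3.662
|j2.1| = 2.1
|L(j2.1)| = 6.16 / (3.662 × 2.1) = 0.80103
20 log₁₀(0.80103) = -1.93 dB
∠(j2.1 + 3) = arctan(2.1/3) = 34.99°
∠(j2.1) = 90.00°
∠L(j2.1) = − (34.99° + 90.00°) = -124.99°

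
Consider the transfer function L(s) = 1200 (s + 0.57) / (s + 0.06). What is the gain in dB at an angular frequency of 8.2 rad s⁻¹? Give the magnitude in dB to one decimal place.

|j8.2 + 0.57| = √(8.2² + 0.57²) = 8.22
|j8.2 + 0.06| = √(8.2² + 0.06²) = 8.2
|L(j8.2)| = 1200 × 8.22 / 8.2 = 1202.9
20 log₁₀(1202.9) = 61.60 dB

61.6 dB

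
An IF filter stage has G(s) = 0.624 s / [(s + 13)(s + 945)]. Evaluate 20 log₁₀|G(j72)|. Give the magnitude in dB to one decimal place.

|j72| = 72
|j72 + 13| = √(72² + 13²) = 73.16
|j72 + 945| = √(72² + 945²) = 947.7
|G(j72)| = 0.624 × 72 / (73.16 × 947.7) = 0.00064793
20 log₁₀(0.00064793) = -63.77 dB

-63.8 dB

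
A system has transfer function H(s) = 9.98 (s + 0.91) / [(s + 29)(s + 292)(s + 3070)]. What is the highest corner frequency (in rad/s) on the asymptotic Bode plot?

Break frequencies occur at each pole and zero magnitude: 0.91 rad/s, 29 rad/s, 292 rad/s, 3070 rad/s.
The highest is 3070 rad/s.

3070 rad/s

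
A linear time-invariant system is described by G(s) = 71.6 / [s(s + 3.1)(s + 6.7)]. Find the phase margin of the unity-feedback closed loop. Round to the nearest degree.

Gain crossover: |G(jω)| = 1 at ω ≈ 2.51 rad/s.
∠G(j2.51) = −90° − arctan(2.51/3.1) − arctan(2.51/6.7) ≈ -149.52°
PM = 180° + (-149.52°) = 30.48°

30°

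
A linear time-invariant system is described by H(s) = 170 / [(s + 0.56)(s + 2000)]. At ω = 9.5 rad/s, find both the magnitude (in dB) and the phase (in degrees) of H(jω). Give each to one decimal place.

|j9.5 + 0.56| = √(9.5² + 0.56²) = 9.516
|j9.5 + 2000| = √(9.5² + 2000²) = 2000
|H(j9.5)| = 170 / (9.516 × 2000) = 0.0089318
20 log₁₀(0.0089318) = -40.98 dB
∠(j9.5 + 0.56) = arctan(9.5/0.56) = 86.63°
∠(j9.5 + 2000) = arctan(9.5/2000) = 0.27°
∠H(j9.5) = − (86.63° + 0.27°) = -86.90°

|H| = -41.0 dB, ∠H = -86.9°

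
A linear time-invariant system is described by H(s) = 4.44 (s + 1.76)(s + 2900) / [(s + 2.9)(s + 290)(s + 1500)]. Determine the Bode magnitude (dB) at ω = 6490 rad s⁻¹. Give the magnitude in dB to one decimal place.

|j6490 + 1.76| = √(6490² + 1.76²) = 6490
|j6490 + 2900| = √(6490² + 2900²) = 7108
|j6490 + 2.9| = √(6490² + 2.9²) = 6490
|j6490 + 290| = √(6490² + 290²) = 6496
|j6490 + 1500| = √(6490² + 1500²) = 6661
|H(j6490)| = 4.44 × 6490 × 7108 / (6490 × 6496 × 6661) = 0.00072935
20 log₁₀(0.00072935) = -62.74 dB

-62.7 dB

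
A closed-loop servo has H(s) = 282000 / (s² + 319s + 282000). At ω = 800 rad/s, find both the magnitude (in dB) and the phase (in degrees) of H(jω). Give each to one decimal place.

|(j800)² + 319(j800) + 282000| = |-3.58e+05 + j2.552e+05| = 4.396e+05
|H(j800)| = 282000 / 4.396e+05 = 0.64142
20 log₁₀(0.64142) = -3.86 dB
∠[(j800)² + 319(j800) + 282000] = ∠[-3.58e+05 + j2.552e+05] = 144.52°
∠H(j800) = −144.52° = -144.52°

|H| = -3.9 dB, ∠H = -144.5 deg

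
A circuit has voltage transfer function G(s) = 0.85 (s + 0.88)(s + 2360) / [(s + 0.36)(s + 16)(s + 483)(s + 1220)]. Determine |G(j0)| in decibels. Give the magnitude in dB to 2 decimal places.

G(0) = 0.85 × 0.88 × 2360 / (0.36 × 16 × 483 × 1220) = 0.0005201
20 log₁₀(0.0005201) = -65.678 dB

-65.68 dB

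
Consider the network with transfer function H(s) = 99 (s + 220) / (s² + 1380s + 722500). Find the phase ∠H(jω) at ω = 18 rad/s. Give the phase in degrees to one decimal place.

2.7°

∠(j18 + 220) = arctan(18/220) = 4.68°
∠[(j18)² + 1380(j18) + 722500] = ∠[7.2218e+05 + j24840] = 1.97°
∠H(j18) = 4.68° − 1.97° = 2.71°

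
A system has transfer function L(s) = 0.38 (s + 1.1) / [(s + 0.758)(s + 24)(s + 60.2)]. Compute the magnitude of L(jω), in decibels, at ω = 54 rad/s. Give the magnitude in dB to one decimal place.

-82.0 dB

|j54 + 1.1| = √(54² + 1.1²) = 54.01
|j54 + 0.758| = √(54² + 0.758²) = 54.01
|j54 + 24| = √(54² + 24²) = 59.09
|j54 + 60.2| = √(54² + 60.2²) = 80.87
|L(j54)| = 0.38 × 54.01 / (54.01 × 59.09 × 80.87) = 7.9525e-05
20 log₁₀(7.9525e-05) = -81.99 dB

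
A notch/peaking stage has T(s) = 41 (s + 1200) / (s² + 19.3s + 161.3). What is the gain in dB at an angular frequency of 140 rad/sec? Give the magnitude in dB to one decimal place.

|j140 + 1200| = √(140² + 1200²) = 1208
|(j140)² + 19.3(j140) + 161.3| = |-19439 + j2702| = 1.963e+04
|T(j140)| = 41 × 1208 / 1.963e+04 = 2.5239
20 log₁₀(2.5239) = 8.04 dB

8.0 dB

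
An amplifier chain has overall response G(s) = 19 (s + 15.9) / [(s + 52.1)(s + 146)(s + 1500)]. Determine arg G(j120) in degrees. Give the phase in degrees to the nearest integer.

∠(j120 + 15.9) = arctan(120/15.9) = 82.45°
∠(j120 + 52.1) = arctan(120/52.1) = 66.53°
∠(j120 + 146) = arctan(120/146) = 39.42°
∠(j120 + 1500) = arctan(120/1500) = 4.57°
∠G(j120) = 82.45° − (66.53° + 39.42° + 4.57°) = -28.07°

-28 deg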